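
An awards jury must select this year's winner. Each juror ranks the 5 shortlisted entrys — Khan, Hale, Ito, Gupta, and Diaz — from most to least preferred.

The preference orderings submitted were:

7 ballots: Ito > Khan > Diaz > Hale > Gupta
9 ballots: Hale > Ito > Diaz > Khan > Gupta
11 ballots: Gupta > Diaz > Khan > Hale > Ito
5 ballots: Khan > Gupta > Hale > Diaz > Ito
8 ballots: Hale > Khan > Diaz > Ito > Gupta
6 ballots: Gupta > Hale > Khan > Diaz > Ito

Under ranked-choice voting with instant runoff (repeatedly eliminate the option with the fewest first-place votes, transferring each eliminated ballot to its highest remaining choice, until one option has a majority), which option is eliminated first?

Round 1: Hale 17, Gupta 17, Ito 7, Khan 5, Diaz 0. Diaz has the fewest and is eliminated.
Round 2: Hale 17, Gupta 17, Ito 7, Khan 5. Khan has the fewest and is eliminated.
Round 3: Gupta 22, Hale 17, Ito 7. Ito has the fewest and is eliminated.
Round 4: Hale 24, Gupta 22. Hale has a majority.

Diaz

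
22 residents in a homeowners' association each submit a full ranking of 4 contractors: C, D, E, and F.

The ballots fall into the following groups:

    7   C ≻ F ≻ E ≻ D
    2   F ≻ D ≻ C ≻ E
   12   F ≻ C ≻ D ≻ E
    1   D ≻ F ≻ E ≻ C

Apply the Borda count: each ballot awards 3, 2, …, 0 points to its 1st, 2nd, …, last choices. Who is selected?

F

Borda scores:
  C: 7·3 + 2·1 + 12·2 + 0 = 47
  D: 7·0 + 2·2 + 12·1 + 3 = 19
  E: 7·1 + 2·0 + 12·0 + 1 = 8
  F: 7·2 + 2·3 + 12·3 + 2 = 58
F has the highest total.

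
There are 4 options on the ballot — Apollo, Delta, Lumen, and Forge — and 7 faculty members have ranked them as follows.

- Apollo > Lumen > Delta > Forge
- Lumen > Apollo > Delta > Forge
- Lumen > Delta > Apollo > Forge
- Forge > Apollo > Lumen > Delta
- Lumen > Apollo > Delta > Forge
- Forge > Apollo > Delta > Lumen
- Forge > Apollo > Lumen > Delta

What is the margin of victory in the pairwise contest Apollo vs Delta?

5

Ballots ranking Apollo above Delta: 6.
Ballots ranking Delta above Apollo: 1.
Apollo wins 6–1, a margin of 5.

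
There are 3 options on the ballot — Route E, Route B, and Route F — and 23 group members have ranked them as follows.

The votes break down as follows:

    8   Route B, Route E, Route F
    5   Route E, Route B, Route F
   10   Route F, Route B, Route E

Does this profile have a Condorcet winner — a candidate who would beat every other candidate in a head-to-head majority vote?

Head-to-head results (23 voters total):
Route E vs Route B: Route B wins 18–5.
Route E vs Route F: Route E wins 13–10.
Route B vs Route F: Route B wins 13–10.
Route B beats each rival — Route E (18–5), Route F (13–10) — so Route B is the Condorcet winner.

Yes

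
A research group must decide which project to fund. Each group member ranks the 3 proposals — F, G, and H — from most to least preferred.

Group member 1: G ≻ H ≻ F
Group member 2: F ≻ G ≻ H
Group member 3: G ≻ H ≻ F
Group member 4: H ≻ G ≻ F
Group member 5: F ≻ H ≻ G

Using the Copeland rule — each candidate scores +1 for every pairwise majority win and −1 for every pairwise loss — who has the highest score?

G

Pairwise results:
  F vs G: G wins 3–2.
  F vs H: H wins 3–2.
  G vs H: G wins 3–2.
Copeland scores (wins − losses):
  F: 0 − 2 = -2
  G: 2 − 0 = 2
  H: 1 − 1 = 0
G has the best Copeland score.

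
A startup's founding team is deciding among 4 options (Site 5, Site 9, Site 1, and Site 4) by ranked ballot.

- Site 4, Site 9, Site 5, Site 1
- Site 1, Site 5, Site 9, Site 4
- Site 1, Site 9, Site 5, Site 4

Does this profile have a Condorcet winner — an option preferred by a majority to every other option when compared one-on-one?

Yes

Head-to-head results (3 voters total):
Site 5 vs Site 9: Site 9 wins 2–1.
Site 5 vs Site 1: Site 1 wins 2–1.
Site 5 vs Site 4: Site 5 wins 2–1.
Site 9 vs Site 1: Site 1 wins 2–1.
Site 9 vs Site 4: Site 9 wins 2–1.
Site 1 vs Site 4: Site 1 wins 2–1.
Site 1 beats each rival — Site 5 (2–1), Site 9 (2–1), Site 4 (2–1) — so Site 1 is the Condorcet winner.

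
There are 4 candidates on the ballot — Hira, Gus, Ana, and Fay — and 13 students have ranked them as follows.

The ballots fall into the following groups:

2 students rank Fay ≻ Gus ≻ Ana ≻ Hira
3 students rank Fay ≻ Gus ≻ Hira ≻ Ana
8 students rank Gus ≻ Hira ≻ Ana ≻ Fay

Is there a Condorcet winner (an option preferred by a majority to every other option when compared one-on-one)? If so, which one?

Head-to-head results (13 voters total):
Hira vs Gus: Gus wins 13–0.
Hira vs Ana: Hira wins 11–2.
Hira vs Fay: Hira wins 8–5.
Gus vs Ana: Gus wins 13–0.
Gus vs Fay: Gus wins 8–5.
Ana vs Fay: Ana wins 8–5.
Gus beats each rival — Hira (13–0), Ana (13–0), Fay (8–5) — so Gus is the Condorcet winner.

Gus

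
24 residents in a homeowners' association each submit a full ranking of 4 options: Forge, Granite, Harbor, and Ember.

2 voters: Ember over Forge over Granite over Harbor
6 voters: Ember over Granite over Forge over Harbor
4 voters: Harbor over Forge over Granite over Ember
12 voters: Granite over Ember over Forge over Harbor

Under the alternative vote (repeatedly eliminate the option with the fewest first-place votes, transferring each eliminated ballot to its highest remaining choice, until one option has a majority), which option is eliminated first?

Forge

Round 1: Granite 12, Ember 8, Harbor 4, Forge 0. Forge has the fewest and is eliminated.
Round 2: Granite 12, Ember 8, Harbor 4. Harbor has the fewest and is eliminated.
Round 3: Granite 16, Ember 8. Granite has a majority.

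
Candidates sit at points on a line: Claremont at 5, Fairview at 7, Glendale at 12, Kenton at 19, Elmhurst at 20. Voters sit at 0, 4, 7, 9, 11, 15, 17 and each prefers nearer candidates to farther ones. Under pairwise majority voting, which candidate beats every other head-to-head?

Fairview

With single-peaked preferences on a line, the Condorcet winner is the candidate closest to the median voter.
The median voter (position 9) is closest to Fairview at 7.
Check: Fairview vs Elmhurst — voters closer to Fairview: 5 of 7.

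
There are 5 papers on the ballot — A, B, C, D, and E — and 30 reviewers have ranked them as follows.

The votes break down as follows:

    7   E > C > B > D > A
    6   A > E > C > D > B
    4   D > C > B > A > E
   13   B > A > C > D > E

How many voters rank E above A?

7

Ballots ranking E above A: 7.
Ballots ranking A above E: 6+4+13 = 23.
So 7 of 30 voters prefer E to A.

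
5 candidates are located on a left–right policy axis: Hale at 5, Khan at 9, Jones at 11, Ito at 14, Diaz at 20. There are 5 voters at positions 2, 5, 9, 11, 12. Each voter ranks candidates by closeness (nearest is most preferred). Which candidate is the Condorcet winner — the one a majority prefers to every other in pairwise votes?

Khan

With single-peaked preferences on a line, the Condorcet winner is the candidate closest to the median voter.
The median voter (position 9) is closest to Khan at 9.
Check: Khan vs Diaz — voters closer to Khan: 5 of 5.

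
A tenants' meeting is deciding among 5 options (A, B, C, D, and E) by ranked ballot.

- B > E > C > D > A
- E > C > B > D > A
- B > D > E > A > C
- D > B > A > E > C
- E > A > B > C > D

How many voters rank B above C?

Ballots ranking B above C: 4.
Ballots ranking C above B: 1.
So 4 of 5 voters prefer B to C.

4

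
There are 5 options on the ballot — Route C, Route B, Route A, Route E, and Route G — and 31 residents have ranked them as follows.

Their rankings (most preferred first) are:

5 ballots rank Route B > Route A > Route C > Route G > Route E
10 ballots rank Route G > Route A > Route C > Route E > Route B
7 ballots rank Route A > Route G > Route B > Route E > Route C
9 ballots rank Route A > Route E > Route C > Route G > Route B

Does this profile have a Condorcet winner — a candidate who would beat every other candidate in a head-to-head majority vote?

Head-to-head results (31 voters total):
Route C vs Route B: Route C wins 19–12.
Route C vs Route A: Route A wins 31–0.
Route C vs Route E: Route E wins 16–15.
Route C vs Route G: Route G wins 17–14.
Route B vs Route A: Route A wins 26–5.
Route B vs Route E: Route E wins 19–12.
Route B vs Route G: Route G wins 26–5.
Route A vs Route E: Route A wins 31–0.
Route A vs Route G: Route A wins 21–10.
Route E vs Route G: Route G wins 22–9.
Route A beats each rival — Route C (31–0), Route B (26–5), Route E (31–0), Route G (21–10) — so Route A is the Condorcet winner.

Yes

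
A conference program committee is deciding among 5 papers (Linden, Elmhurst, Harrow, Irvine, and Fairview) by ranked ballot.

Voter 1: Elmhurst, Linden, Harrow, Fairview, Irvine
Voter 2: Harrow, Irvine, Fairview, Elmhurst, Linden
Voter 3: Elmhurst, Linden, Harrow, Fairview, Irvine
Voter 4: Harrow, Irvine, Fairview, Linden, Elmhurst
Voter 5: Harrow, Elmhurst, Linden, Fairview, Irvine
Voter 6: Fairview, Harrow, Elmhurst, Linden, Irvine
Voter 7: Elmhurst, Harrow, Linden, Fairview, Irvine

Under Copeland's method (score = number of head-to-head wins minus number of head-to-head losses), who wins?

Pairwise results:
  Linden vs Elmhurst: Elmhurst wins 6–1.
  Linden vs Harrow: Harrow wins 5–2.
  Linden vs Irvine: Linden wins 5–2.
  Linden vs Fairview: Linden wins 4–3.
  Elmhurst vs Harrow: Harrow wins 4–3.
  Elmhurst vs Irvine: Elmhurst wins 5–2.
  Elmhurst vs Fairview: Elmhurst wins 4–3.
  Harrow vs Irvine: Harrow wins 7–0.
  Harrow vs Fairview: Harrow wins 6–1.
  Irvine vs Fairview: Fairview wins 5–2.
Copeland scores (wins − losses):
  Linden: 2 − 2 = 0
  Elmhurst: 3 − 1 = 2
  Harrow: 4 − 0 = 4
  Irvine: 0 − 4 = -4
  Fairview: 1 − 3 = -2
Harrow has the best Copeland score.

Harrow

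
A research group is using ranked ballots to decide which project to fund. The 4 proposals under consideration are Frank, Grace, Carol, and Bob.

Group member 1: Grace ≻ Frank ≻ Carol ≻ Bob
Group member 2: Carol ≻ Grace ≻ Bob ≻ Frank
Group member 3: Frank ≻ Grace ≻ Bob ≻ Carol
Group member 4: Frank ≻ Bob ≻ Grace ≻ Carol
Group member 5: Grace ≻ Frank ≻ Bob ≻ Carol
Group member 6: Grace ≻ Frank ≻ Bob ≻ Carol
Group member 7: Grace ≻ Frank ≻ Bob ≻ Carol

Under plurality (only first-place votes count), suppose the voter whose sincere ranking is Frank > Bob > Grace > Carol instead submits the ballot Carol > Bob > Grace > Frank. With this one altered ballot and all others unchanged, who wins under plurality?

First-place totals with the altered ballot: Frank 1, Grace 4, Carol 2, Bob 0.
The winner is unchanged: still Grace.

Grace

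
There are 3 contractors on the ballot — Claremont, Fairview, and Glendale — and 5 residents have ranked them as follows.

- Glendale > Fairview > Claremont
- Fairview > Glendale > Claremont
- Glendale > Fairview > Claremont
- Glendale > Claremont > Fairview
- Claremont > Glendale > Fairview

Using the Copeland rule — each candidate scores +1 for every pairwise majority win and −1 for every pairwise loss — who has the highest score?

Pairwise results:
  Claremont vs Fairview: Fairview wins 3–2.
  Claremont vs Glendale: Glendale wins 4–1.
  Fairview vs Glendale: Glendale wins 4–1.
Copeland scores (wins − losses):
  Claremont: 0 − 2 = -2
  Fairview: 1 − 1 = 0
  Glendale: 2 − 0 = 2
Glendale has the best Copeland score.

Glendale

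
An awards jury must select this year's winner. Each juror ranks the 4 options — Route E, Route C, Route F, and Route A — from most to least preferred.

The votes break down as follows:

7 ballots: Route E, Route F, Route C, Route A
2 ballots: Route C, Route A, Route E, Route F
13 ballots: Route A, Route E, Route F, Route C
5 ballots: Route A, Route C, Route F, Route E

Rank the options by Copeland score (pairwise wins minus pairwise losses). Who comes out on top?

Pairwise results:
  Route E vs Route C: Route E wins 20–7.
  Route E vs Route F: Route E wins 22–5.
  Route E vs Route A: Route A wins 20–7.
  Route C vs Route F: Route F wins 20–7.
  Route C vs Route A: Route A wins 18–9.
  Route F vs Route A: Route A wins 20–7.
Copeland scores (wins − losses):
  Route E: 2 − 1 = 1
  Route C: 0 − 3 = -3
  Route F: 1 − 2 = -1
  Route A: 3 − 0 = 3
Route A has the best Copeland score.

Route A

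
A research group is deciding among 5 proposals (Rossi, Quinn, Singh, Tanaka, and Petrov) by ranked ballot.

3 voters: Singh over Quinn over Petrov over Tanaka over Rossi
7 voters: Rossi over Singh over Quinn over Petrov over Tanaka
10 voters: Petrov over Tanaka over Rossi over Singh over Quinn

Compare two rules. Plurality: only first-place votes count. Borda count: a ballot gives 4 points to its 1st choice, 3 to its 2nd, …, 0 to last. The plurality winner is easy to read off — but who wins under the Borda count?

Petrov

Plurality first-place counts: Rossi 7, Quinn 0, Singh 3, Tanaka 0, Petrov 10 → Petrov.
Borda totals: Rossi 48, Quinn 23, Singh 43, Tanaka 33, Petrov 53 → Petrov.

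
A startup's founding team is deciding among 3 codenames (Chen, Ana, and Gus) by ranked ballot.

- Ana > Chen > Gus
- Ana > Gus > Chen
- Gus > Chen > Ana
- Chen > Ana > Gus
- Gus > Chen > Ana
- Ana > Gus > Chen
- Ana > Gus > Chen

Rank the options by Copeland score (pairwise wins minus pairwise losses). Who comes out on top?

Pairwise results:
  Chen vs Ana: Ana wins 4–3.
  Chen vs Gus: Gus wins 5–2.
  Ana vs Gus: Ana wins 5–2.
Copeland scores (wins − losses):
  Chen: 0 − 2 = -2
  Ana: 2 − 0 = 2
  Gus: 1 − 1 = 0
Ana has the best Copeland score.

Ana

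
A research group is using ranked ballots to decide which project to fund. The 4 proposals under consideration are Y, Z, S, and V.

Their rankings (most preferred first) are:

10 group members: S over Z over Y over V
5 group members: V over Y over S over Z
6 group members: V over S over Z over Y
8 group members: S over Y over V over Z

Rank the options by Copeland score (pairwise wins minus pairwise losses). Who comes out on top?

Pairwise results:
  Y vs Z: Z wins 16–13.
  Y vs S: S wins 24–5.
  Y vs V: Y wins 18–11.
  Z vs S: S wins 29–0.
  Z vs V: V wins 19–10.
  S vs V: S wins 18–11.
Copeland scores (wins − losses):
  Y: 1 − 2 = -1
  Z: 1 − 2 = -1
  S: 3 − 0 = 3
  V: 1 − 2 = -1
S has the best Copeland score.

S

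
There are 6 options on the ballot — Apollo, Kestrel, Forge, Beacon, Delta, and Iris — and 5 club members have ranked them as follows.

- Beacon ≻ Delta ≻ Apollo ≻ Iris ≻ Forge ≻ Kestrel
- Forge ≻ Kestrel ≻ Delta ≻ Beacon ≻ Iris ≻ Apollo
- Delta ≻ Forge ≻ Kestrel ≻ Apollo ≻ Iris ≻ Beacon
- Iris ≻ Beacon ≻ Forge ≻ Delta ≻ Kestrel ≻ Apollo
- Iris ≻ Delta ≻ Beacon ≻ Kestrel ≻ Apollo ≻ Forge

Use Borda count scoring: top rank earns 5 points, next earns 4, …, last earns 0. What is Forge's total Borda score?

Borda scores:
  Apollo: 3 + 0 + 2 + 0 + 1 = 6
  Kestrel: 0 + 4 + 3 + 1 + 2 = 10
  Forge: 1 + 5 + 4 + 3 + 0 = 13
  Beacon: 5 + 2 + 0 + 4 + 3 = 14
  Delta: 4 + 3 + 5 + 2 + 4 = 18
  Iris: 2 + 1 + 1 + 5 + 5 = 14

13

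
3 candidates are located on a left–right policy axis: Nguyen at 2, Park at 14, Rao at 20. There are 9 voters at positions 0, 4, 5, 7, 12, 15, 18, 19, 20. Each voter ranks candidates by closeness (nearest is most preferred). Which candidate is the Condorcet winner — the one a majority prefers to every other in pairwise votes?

With single-peaked preferences on a line, the Condorcet winner is the candidate closest to the median voter.
The median voter (position 12) is closest to Park at 14.
Check: Park vs Nguyen — voters closer to Park: 5 of 9.

Park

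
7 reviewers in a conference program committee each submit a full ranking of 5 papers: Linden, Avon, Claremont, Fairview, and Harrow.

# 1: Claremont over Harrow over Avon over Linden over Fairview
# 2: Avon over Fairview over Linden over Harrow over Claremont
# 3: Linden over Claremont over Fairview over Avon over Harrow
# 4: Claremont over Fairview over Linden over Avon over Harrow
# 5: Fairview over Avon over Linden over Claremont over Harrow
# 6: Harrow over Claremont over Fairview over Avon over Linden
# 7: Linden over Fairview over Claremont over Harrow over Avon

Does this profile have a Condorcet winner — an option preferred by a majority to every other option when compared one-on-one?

Head-to-head results (7 voters total):
Linden vs Avon: Avon wins 4–3.
Linden vs Claremont: Linden wins 4–3.
Linden vs Fairview: Fairview wins 4–3.
Linden vs Harrow: Linden wins 5–2.
Avon vs Claremont: Claremont wins 5–2.
Avon vs Fairview: Fairview wins 5–2.
Avon vs Harrow: Avon wins 4–3.
Claremont vs Fairview: Claremont wins 4–3.
Claremont vs Harrow: Claremont wins 5–2.
Fairview vs Harrow: Fairview wins 5–2.
No candidate beats all others: Linden beats Claremont beats Avon beats Linden, a majority cycle.

No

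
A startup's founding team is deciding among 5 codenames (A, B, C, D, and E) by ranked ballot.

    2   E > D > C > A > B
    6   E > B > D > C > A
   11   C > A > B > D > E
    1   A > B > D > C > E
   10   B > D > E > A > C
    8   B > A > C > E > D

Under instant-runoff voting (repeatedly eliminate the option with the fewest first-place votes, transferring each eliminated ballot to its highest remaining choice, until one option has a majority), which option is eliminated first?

D

Round 1: B 18, C 11, E 8, A 1, D 0. D has the fewest and is eliminated.
Round 2: B 18, C 11, E 8, A 1. A has the fewest and is eliminated.
Round 3: B 19, C 11, E 8. E has the fewest and is eliminated.
Round 4: B 25, C 13. B has a majority.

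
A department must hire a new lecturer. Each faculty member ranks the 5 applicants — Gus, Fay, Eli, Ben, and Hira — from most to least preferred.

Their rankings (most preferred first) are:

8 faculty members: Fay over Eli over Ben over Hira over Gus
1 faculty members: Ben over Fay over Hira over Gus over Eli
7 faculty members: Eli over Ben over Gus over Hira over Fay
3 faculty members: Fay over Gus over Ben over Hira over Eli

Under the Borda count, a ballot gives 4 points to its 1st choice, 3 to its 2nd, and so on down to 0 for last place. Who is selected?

Eli

Borda scores:
  Gus: 8·0 + 1 + 7·2 + 3·3 = 24
  Fay: 8·4 + 3 + 7·0 + 3·4 = 47
  Eli: 8·3 + 0 + 7·4 + 3·0 = 52
  Ben: 8·2 + 4 + 7·3 + 3·2 = 47
  Hira: 8·1 + 2 + 7·1 + 3·1 = 20
Eli has the highest total.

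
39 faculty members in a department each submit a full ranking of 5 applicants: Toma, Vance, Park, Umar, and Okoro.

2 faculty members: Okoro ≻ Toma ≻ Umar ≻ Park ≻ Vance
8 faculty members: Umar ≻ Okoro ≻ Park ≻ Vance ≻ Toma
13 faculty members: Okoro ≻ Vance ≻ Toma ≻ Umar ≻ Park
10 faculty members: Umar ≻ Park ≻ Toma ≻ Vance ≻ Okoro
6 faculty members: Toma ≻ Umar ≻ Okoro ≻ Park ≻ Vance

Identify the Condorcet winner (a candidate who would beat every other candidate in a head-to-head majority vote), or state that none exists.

None — there is no Condorcet winner

Head-to-head results (39 voters total):
Toma vs Vance: Vance wins 21–18.
Toma vs Park: Toma wins 21–18.
Toma vs Umar: Toma wins 21–18.
Toma vs Okoro: Okoro wins 23–16.
Vance vs Park: Park wins 26–13.
Vance vs Umar: Umar wins 26–13.
Vance vs Okoro: Okoro wins 29–10.
Park vs Umar: Umar wins 39–0.
Park vs Okoro: Okoro wins 29–10.
Umar vs Okoro: Umar wins 24–15.
No candidate beats all others: Toma beats Park beats Vance beats Toma, a majority cycle.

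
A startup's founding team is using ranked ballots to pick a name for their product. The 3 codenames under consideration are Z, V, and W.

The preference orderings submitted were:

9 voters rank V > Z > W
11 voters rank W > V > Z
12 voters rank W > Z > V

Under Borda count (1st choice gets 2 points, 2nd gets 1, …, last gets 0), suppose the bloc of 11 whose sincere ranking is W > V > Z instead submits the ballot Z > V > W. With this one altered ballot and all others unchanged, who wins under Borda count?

Borda totals with the altered ballot: Z 43, V 29, W 24.
The switch changes the winner from W to Z.

Z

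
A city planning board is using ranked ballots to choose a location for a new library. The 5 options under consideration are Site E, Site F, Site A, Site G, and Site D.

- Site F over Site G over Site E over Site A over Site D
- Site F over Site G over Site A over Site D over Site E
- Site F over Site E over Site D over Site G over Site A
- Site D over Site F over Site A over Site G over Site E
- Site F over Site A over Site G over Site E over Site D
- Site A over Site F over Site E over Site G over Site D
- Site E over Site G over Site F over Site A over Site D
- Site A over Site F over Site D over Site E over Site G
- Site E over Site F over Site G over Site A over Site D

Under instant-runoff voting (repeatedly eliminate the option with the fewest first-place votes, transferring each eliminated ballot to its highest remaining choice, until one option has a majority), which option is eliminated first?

Round 1: Site F 4, Site E 2, Site A 2, Site D 1, Site G 0. Site G has the fewest and is eliminated.
Round 2: Site F 4, Site E 2, Site A 2, Site D 1. Site D has the fewest and is eliminated.
Round 3: Site F 5, Site E 2, Site A 2. Site F has a majority.

Site G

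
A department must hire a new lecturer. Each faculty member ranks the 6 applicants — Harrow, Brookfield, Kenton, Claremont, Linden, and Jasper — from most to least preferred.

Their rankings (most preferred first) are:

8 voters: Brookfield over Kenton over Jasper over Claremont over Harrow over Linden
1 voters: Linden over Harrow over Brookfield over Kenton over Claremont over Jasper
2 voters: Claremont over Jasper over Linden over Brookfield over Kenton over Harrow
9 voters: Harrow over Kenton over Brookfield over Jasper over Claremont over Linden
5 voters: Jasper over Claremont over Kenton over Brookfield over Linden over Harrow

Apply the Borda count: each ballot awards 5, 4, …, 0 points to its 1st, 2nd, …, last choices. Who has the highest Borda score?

Kenton

Borda scores:
  Harrow: 8·1 + 4 + 2·0 + 9·5 + 5·0 = 57
  Brookfield: 8·5 + 3 + 2·2 + 9·3 + 5·2 = 84
  Kenton: 8·4 + 2 + 2·1 + 9·4 + 5·3 = 87
  Claremont: 8·2 + 1 + 2·5 + 9·1 + 5·4 = 56
  Linden: 8·0 + 5 + 2·3 + 9·0 + 5·1 = 16
  Jasper: 8·3 + 0 + 2·4 + 9·2 + 5·5 = 75
Kenton has the highest total.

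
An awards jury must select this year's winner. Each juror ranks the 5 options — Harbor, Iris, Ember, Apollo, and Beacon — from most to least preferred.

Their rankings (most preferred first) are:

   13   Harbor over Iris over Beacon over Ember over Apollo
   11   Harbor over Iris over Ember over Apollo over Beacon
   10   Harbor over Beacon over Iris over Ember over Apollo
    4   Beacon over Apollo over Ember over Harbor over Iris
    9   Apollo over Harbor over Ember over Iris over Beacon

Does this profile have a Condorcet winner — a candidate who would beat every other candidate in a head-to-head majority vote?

Head-to-head results (47 voters total):
Harbor vs Iris: Harbor wins 47–0.
Harbor vs Ember: Harbor wins 43–4.
Harbor vs Apollo: Harbor wins 34–13.
Harbor vs Beacon: Harbor wins 43–4.
Iris vs Ember: Iris wins 34–13.
Iris vs Apollo: Iris wins 34–13.
Iris vs Beacon: Iris wins 33–14.
Ember vs Apollo: Ember wins 34–13.
Ember vs Beacon: Beacon wins 27–20.
Apollo vs Beacon: Beacon wins 27–20.
Harbor beats each rival — Iris (47–0), Ember (43–4), Apollo (34–13), Beacon (43–4) — so Harbor is the Condorcet winner.

Yes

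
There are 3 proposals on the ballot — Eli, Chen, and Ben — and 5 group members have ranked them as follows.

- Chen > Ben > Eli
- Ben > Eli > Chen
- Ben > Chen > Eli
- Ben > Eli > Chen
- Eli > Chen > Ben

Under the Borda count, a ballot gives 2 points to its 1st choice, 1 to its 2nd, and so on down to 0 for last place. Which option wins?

Borda scores:
  Eli: 0 + 1 + 0 + 1 + 2 = 4
  Chen: 2 + 0 + 1 + 0 + 1 = 4
  Ben: 1 + 2 + 2 + 2 + 0 = 7
Ben has the highest total.

Ben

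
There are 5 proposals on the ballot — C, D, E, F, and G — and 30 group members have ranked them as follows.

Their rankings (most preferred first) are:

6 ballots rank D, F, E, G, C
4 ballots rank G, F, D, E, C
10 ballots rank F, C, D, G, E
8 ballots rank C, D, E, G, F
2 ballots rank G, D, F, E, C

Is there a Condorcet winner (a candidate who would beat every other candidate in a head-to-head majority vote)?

No

Head-to-head results (30 voters total):
C vs D: C wins 18–12.
C vs E: C wins 18–12.
C vs F: F wins 22–8.
C vs G: C wins 18–12.
D vs E: D wins 30–0.
D vs F: D wins 16–14.
D vs G: D wins 24–6.
E vs F: F wins 22–8.
E vs G: G wins 16–14.
F vs G: F wins 16–14.
No candidate beats all others: C beats D beats F beats C, a majority cycle.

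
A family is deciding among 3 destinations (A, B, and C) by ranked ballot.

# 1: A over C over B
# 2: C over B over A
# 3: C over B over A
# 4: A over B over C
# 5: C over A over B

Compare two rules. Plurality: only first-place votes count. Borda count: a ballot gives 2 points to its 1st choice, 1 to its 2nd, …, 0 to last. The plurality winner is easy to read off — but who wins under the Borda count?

C

Plurality first-place counts: A 2, B 0, C 3 → C.
Borda totals: A 5, B 3, C 7 → C.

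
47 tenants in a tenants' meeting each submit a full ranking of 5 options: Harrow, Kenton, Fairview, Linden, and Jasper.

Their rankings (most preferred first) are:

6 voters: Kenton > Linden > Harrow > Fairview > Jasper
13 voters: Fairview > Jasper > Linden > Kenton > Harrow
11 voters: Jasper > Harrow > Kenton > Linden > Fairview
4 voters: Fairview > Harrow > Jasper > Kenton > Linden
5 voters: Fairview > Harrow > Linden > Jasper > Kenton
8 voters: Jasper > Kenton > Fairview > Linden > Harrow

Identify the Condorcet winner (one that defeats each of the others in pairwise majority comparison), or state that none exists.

Head-to-head results (47 voters total):
Harrow vs Kenton: Kenton wins 27–20.
Harrow vs Fairview: Fairview wins 30–17.
Harrow vs Linden: Linden wins 27–20.
Harrow vs Jasper: Jasper wins 32–15.
Kenton vs Fairview: Kenton wins 25–22.
Kenton vs Linden: Kenton wins 29–18.
Kenton vs Jasper: Jasper wins 41–6.
Fairview vs Linden: Fairview wins 30–17.
Fairview vs Jasper: Fairview wins 28–19.
Linden vs Jasper: Jasper wins 36–11.
No candidate beats all others: Kenton beats Fairview beats Jasper beats Kenton, a majority cycle.

No Condorcet winner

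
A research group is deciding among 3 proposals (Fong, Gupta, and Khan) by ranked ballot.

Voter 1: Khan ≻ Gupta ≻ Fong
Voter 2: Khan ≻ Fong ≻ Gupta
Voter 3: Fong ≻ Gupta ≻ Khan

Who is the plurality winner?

Khan

First-place vote totals:
  Fong: 1
  Gupta: 0
  Khan: 2
Khan has the most first-place votes.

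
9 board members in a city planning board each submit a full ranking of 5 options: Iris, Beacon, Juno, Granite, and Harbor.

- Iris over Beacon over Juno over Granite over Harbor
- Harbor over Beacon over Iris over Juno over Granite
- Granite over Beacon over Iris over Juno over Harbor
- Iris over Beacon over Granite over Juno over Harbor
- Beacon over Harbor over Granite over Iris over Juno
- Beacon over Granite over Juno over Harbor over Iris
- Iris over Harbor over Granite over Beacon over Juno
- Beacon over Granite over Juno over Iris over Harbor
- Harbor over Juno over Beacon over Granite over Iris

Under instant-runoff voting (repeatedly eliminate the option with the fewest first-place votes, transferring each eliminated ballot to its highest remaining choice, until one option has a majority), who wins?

Round 1: Iris 3, Beacon 3, Harbor 2, Granite 1, Juno 0. Juno has the fewest and is eliminated.
Round 2: Iris 3, Beacon 3, Harbor 2, Granite 1. Granite has the fewest and is eliminated.
Round 3: Beacon 4, Iris 3, Harbor 2. Harbor has the fewest and is eliminated.
Round 4: Beacon 6, Iris 3. Beacon has a majority.

Beacon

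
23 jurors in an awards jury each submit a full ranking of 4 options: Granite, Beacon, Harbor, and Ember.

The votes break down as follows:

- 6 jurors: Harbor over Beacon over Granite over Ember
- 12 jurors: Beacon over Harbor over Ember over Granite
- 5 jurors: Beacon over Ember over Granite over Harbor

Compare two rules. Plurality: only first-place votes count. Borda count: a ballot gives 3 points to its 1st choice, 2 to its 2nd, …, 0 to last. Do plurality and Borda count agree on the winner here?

Yes

Plurality first-place counts: Granite 0, Beacon 17, Harbor 6, Ember 0 → Beacon.
Borda totals: Granite 11, Beacon 63, Harbor 42, Ember 22 → Beacon.
The two rules agree on Beacon.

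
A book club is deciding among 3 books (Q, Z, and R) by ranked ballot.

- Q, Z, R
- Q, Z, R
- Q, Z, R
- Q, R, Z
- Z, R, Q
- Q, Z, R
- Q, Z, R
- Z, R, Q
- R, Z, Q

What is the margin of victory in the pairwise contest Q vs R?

Ballots ranking Q above R: 6.
Ballots ranking R above Q: 3.
Q wins 6–3, a margin of 3.

3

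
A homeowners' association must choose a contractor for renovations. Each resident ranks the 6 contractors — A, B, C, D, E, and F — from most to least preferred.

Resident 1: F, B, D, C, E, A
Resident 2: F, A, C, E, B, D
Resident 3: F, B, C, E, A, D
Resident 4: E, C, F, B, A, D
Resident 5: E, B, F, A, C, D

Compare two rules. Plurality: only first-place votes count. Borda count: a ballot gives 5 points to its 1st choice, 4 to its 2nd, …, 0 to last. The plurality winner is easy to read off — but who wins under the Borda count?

F

Plurality first-place counts: A 0, B 0, C 0, D 0, E 2, F 3 → F.
Borda totals: A 8, B 15, C 13, D 3, E 15, F 21 → F.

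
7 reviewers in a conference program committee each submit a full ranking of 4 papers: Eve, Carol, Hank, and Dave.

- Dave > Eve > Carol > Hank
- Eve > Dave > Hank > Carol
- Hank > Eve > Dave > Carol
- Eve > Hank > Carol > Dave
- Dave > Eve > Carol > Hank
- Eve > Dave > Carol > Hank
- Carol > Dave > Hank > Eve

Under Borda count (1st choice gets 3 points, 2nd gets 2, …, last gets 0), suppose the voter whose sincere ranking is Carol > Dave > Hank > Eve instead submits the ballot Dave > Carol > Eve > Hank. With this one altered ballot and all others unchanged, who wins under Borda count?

Eve

Borda totals with the altered ballot: Eve 16, Carol 6, Hank 6, Dave 14.
The winner is unchanged: still Eve.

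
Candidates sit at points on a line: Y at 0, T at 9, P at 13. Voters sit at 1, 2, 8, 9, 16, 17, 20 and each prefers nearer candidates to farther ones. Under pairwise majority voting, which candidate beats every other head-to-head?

T

With single-peaked preferences on a line, the Condorcet winner is the candidate closest to the median voter.
The median voter (position 9) is closest to T at 9.
Check: T vs Y — voters closer to T: 5 of 7.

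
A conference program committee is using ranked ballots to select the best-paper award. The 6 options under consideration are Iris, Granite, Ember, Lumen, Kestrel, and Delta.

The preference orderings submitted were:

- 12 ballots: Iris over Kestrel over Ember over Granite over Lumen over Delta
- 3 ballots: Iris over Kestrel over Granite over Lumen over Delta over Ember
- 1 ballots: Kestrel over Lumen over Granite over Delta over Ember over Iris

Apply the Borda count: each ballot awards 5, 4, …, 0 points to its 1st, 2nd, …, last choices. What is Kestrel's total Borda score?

65

Borda scores:
  Iris: 12·5 + 3·5 + 0 = 75
  Granite: 12·2 + 3·3 + 3 = 36
  Ember: 12·3 + 3·0 + 1 = 37
  Lumen: 12·1 + 3·2 + 4 = 22
  Kestrel: 12·4 + 3·4 + 5 = 65
  Delta: 12·0 + 3·1 + 2 = 5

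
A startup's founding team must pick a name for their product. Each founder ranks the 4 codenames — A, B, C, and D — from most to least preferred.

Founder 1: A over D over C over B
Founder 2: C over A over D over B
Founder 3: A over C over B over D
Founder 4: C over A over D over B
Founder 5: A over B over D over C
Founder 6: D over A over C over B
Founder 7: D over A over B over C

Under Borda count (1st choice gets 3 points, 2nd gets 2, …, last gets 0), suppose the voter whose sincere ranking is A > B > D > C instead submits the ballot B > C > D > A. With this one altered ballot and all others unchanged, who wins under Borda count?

Borda totals with the altered ballot: A 14, B 5, C 12, D 11.
The winner is unchanged: still A.

A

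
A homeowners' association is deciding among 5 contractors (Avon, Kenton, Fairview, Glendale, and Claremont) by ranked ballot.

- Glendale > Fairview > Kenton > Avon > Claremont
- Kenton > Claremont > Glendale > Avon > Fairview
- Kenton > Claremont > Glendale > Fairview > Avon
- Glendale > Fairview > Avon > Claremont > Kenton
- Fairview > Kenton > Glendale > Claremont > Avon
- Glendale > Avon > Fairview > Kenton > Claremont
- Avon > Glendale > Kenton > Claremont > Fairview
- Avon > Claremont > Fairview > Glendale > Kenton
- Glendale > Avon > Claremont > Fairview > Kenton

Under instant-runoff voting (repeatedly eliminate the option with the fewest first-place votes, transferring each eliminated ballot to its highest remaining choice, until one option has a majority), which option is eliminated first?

Round 1: Glendale 4, Avon 2, Kenton 2, Fairview 1, Claremont 0. Claremont has the fewest and is eliminated.
Round 2: Glendale 4, Avon 2, Kenton 2, Fairview 1. Fairview has the fewest and is eliminated.
Round 3: Glendale 4, Kenton 3, Avon 2. Avon has the fewest and is eliminated.
Round 4: Glendale 6, Kenton 3. Glendale has a majority.

Claremont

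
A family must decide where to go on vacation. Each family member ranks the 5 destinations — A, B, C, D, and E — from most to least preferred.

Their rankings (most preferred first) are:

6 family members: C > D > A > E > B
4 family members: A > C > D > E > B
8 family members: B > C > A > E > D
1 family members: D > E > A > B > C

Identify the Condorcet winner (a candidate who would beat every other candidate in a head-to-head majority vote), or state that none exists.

C

Head-to-head results (19 voters total):
A vs B: A wins 11–8.
A vs C: C wins 14–5.
A vs D: A wins 12–7.
A vs E: A wins 18–1.
B vs C: C wins 10–9.
B vs D: D wins 11–8.
B vs E: E wins 11–8.
C vs D: C wins 18–1.
C vs E: C wins 18–1.
D vs E: D wins 11–8.
C beats each rival — A (14–5), B (10–9), D (18–1), E (18–1) — so C is the Condorcet winner.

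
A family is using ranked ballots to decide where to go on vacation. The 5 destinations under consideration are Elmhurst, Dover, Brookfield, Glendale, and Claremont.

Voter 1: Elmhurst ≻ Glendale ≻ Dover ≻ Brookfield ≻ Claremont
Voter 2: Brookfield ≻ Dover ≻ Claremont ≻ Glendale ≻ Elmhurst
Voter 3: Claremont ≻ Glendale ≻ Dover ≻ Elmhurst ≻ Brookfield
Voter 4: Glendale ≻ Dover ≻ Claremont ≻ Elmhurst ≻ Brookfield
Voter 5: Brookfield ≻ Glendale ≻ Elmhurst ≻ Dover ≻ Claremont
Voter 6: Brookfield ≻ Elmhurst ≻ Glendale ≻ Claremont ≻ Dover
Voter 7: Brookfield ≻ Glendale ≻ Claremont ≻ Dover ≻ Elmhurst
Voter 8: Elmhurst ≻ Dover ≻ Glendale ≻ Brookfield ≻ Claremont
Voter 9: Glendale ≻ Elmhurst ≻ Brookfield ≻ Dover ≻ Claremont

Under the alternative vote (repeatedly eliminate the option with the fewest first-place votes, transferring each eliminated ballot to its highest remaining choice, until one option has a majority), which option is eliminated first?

Dover

Round 1: Brookfield 4, Elmhurst 2, Glendale 2, Claremont 1, Dover 0. Dover has the fewest and is eliminated.
Round 2: Brookfield 4, Elmhurst 2, Glendale 2, Claremont 1. Claremont has the fewest and is eliminated.
Round 3: Brookfield 4, Glendale 3, Elmhurst 2. Elmhurst has the fewest and is eliminated.
Round 4: Glendale 5, Brookfield 4. Glendale has a majority.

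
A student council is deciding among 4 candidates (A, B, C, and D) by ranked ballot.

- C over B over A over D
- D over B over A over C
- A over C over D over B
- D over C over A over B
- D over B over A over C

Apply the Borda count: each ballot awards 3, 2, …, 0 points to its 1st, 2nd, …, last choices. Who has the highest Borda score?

Borda scores:
  A: 1 + 1 + 3 + 1 + 1 = 7
  B: 2 + 2 + 0 + 0 + 2 = 6
  C: 3 + 0 + 2 + 2 + 0 = 7
  D: 0 + 3 + 1 + 3 + 3 = 10
D has the highest total.

D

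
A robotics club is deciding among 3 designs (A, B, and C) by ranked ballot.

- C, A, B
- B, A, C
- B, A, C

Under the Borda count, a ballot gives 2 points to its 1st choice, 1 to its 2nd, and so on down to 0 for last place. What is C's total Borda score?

Borda scores:
  A: 1 + 1 + 1 = 3
  B: 0 + 2 + 2 = 4
  C: 2 + 0 + 0 = 2

2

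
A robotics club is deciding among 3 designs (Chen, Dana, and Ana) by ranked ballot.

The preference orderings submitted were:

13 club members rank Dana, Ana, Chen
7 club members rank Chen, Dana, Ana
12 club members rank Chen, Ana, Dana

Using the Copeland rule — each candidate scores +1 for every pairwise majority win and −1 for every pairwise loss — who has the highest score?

Chen

Pairwise results:
  Chen vs Dana: Chen wins 19–13.
  Chen vs Ana: Chen wins 19–13.
  Dana vs Ana: Dana wins 20–12.
Copeland scores (wins − losses):
  Chen: 2 − 0 = 2
  Dana: 1 − 1 = 0
  Ana: 0 − 2 = -2
Chen has the best Copeland score.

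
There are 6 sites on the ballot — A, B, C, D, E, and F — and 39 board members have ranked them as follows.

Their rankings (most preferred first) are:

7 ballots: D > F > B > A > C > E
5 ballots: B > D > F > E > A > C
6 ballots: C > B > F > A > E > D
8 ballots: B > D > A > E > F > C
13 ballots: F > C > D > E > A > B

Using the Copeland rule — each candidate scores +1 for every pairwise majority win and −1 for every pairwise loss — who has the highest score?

D

Pairwise results:
  A vs B: B wins 26–13.
  A vs C: A wins 20–19.
  A vs D: D wins 33–6.
  A vs E: A wins 21–18.
  A vs F: F wins 31–8.
  B vs C: B wins 20–19.
  B vs D: D wins 20–19.
  B vs E: B wins 26–13.
  B vs F: F wins 20–19.
  C vs D: D wins 20–19.
  C vs E: C wins 26–13.
  C vs F: F wins 33–6.
  D vs E: D wins 33–6.
  D vs F: D wins 20–19.
  E vs F: F wins 31–8.
Copeland scores (wins − losses):
  A: 2 − 3 = -1
  B: 3 − 2 = 1
  C: 1 − 4 = -3
  D: 5 − 0 = 5
  E: 0 − 5 = -5
  F: 4 − 1 = 3
D has the best Copeland score.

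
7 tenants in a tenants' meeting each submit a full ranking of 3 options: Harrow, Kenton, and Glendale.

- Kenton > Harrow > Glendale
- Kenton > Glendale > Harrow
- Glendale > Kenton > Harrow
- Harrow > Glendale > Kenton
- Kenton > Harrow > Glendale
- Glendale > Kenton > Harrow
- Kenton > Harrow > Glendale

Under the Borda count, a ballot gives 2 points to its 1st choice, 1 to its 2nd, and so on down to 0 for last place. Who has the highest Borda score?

Kenton

Borda scores:
  Harrow: 1 + 0 + 0 + 2 + 1 + 0 + 1 = 5
  Kenton: 2 + 2 + 1 + 0 + 2 + 1 + 2 = 10
  Glendale: 0 + 1 + 2 + 1 + 0 + 2 + 0 = 6
Kenton has the highest total.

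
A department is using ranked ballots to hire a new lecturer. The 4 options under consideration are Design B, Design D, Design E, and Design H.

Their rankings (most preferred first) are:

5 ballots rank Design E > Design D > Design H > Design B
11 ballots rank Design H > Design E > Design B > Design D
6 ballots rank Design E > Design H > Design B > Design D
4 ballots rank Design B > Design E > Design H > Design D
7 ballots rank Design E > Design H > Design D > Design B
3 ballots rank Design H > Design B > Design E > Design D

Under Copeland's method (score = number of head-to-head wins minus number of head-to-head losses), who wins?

Design E

Pairwise results:
  Design B vs Design D: Design B wins 24–12.
  Design B vs Design E: Design E wins 29–7.
  Design B vs Design H: Design H wins 32–4.
  Design D vs Design E: Design E wins 36–0.
  Design D vs Design H: Design H wins 31–5.
  Design E vs Design H: Design E wins 22–14.
Copeland scores (wins − losses):
  Design B: 1 − 2 = -1
  Design D: 0 − 3 = -3
  Design E: 3 − 0 = 3
  Design H: 2 − 1 = 1
Design E has the best Copeland score.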